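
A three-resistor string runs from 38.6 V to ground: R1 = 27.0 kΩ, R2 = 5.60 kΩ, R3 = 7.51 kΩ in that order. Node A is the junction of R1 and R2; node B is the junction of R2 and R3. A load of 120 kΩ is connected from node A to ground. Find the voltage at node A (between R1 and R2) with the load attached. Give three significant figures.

Below node A the series string R2+R3 = 13.11 kΩ sits in parallel with the 120 kΩ load: 11.82 kΩ.
V_A = 38.6 × 11.82/(27.0 + 11.82) = 11.8 V.

V ≈ 11.8 V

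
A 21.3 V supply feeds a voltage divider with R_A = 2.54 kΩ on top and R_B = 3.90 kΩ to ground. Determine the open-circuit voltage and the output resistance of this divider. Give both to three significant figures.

V_th = 12.9 V, R_th = 1.54 kΩ

V_th is the open-circuit tap voltage: 21.3 × 3.90/(2.54 + 3.90) = 12.9 V.
With the supply zeroed, R_A and R_B appear in parallel from the tap: R_th = R_A‖R_B = (2.54 × 3.90)/6.440 = 1.54 kΩ.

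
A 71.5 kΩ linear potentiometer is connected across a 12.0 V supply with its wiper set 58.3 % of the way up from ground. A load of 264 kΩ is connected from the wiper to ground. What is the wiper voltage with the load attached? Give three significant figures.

V ≈ 6.56 V

The wiper splits the pot into (1−α)R = 29.82 kΩ above and αR = 41.68 kΩ below.
Lower section ‖ load = 36.00 kΩ.
V_wiper = 12.0 × 36.00/(29.82 + 36.00) = 6.56 V.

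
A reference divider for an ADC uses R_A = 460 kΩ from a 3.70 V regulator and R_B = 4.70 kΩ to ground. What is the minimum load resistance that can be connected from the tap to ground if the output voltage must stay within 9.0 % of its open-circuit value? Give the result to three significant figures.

R_L(min) ≈ 47.0 kΩ

Output resistance R_th = R_A‖R_B = (460 × 4.70)/464.7 = 4.652 kΩ.
The fractional drop is R_th/(R_th + R_L); requiring this ≤ 0.0900 gives R_L ≥ R_th(1/0.0900 − 1) = 4.652 × 10.11 = 47.0 kΩ.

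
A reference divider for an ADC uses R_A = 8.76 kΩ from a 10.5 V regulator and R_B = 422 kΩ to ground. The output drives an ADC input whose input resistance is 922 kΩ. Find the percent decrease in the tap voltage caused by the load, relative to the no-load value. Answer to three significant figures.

The divider's output (Thévenin) resistance is R_A‖R_B = 8.582 kΩ.
Fractional drop under load = R_th/(R_th + R_L) = 8.582 / (8.582 + 922) = 0.009222.
So the output falls by 0.922 %.

0.922 %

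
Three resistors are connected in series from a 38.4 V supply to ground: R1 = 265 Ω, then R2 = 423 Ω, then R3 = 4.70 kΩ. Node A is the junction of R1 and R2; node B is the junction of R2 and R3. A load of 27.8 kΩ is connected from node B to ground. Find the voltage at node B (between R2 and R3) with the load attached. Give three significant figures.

V ≈ 32.8 V

At node B, R3 is in parallel with the load: R3‖R_L = 4020 Ω.
Below node A the resistance is R2 + (R3‖R_L) = 4443 Ω, so V_A = 38.4 × 4443/4708 = 36.24 V.
Then V_B = V_A × (R3‖R_L)/(R2 + R3‖R_L) = 36.24 × 4020/4443 = 32.8 V.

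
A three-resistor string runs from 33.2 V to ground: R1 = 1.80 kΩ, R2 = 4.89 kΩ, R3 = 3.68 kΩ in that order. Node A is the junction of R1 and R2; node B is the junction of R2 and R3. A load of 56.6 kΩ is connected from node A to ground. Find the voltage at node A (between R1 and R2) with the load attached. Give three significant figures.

V ≈ 26.7 V

Below node A the series string R2+R3 = 8.570 kΩ sits in parallel with the 56.6 kΩ load: 7.443 kΩ.
V_A = 33.2 × 7.443/(1.80 + 7.443) = 26.7 V.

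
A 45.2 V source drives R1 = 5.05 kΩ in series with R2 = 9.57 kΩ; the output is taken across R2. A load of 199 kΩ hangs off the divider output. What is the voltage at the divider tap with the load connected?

V_out ≈ 29.1 V

The load sits in parallel with R2: R2‖R_L = (9.57 × 199) / (9.57 + 199) = 9.131 kΩ.
V_out = 45.2 × 9.131 / (5.05 + 9.131) = 45.2 × 9.131/14.18 = 29.1 V.
(Unloaded it would have been 29.6 V.)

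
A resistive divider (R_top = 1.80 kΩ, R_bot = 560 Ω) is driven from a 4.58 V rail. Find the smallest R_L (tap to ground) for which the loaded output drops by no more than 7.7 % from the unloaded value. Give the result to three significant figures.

R_L(min) ≈ 5.12 kΩ

Output resistance R_th = R_top‖R_bot = (1800 × 560)/2360 = 427.1 Ω.
The fractional drop is R_th/(R_th + R_L); requiring this ≤ 0.0770 gives R_L ≥ R_th(1/0.0770 − 1) = 427.1 × 11.99 = 5.12 kΩ.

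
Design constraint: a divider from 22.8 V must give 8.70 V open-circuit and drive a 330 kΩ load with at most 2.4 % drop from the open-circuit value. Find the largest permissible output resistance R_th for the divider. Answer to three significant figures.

Loading drop = R_th/(R_th + R_L) ≤ 0.0240, so R_th ≤ R_L · ε/(1−ε) = 330 kΩ × 0.0240/0.9760 = 8.11 kΩ.
(Any R1, R2 with R2/(R1+R2) = 0.382 and R1‖R2 ≤ 8.11 kΩ will meet the spec.)

R_th ≤ 8.11 kΩ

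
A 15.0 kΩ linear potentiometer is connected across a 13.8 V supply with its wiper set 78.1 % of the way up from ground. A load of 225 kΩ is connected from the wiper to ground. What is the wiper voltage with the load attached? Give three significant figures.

The wiper splits the pot into (1−α)R = 3.285 kΩ above and αR = 11.71 kΩ below.
Lower section ‖ load = 11.14 kΩ.
V_wiper = 13.8 × 11.14/(3.285 + 11.14) = 10.7 V.

V ≈ 10.7 V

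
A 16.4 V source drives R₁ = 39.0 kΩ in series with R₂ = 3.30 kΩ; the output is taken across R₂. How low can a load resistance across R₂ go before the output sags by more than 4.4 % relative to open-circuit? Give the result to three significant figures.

R_L(min) ≈ 66.1 kΩ

Output resistance R_th = R₁‖R₂ = (39.0 × 3.30)/42.30 = 3.043 kΩ.
The fractional drop is R_th/(R_th + R_L); requiring this ≤ 0.0440 gives R_L ≥ R_th(1/0.0440 − 1) = 3.043 × 21.73 = 66.1 kΩ.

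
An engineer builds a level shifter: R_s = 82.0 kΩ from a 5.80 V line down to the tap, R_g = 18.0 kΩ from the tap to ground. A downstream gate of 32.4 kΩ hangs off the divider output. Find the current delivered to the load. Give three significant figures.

I_L ≈ 0.0221 mA

R_g‖R_L = 11.57 kΩ; V_out = 5.80 × 11.57/93.57 = 0.7173 V.
I_L = V_out / R_L = 0.7173 / 32.4 kΩ = 0.0221 mA.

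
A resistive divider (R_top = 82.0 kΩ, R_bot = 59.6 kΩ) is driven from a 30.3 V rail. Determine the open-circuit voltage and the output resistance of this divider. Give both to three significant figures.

V_th = 12.8 V, R_th = 34.5 kΩ

V_th is the open-circuit tap voltage: 30.3 × 59.6/(82.0 + 59.6) = 12.8 V.
With the supply zeroed, R_top and R_bot appear in parallel from the tap: R_th = R_top‖R_bot = (82.0 × 59.6)/141.6 = 34.5 kΩ.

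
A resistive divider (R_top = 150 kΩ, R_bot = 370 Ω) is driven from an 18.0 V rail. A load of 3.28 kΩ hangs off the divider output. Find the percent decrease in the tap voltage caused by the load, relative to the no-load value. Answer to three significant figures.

Unloaded V = 18.0 × 370/150400 = 0.044291 V.
Loaded: R_bot‖R_L = 332.5 Ω, giving V = 18.0 × 332.5/150300 = 0.039811 V.
Drop = (0.044291 − 0.039811) / 0.044291 = 10.1 %.

10.1 %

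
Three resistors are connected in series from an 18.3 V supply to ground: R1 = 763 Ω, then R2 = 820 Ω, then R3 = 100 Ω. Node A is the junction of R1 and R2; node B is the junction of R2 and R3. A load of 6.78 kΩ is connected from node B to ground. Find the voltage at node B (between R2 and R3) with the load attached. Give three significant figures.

At node B, R3 is in parallel with the load: R3‖R_L = 98.55 Ω.
Below node A the resistance is R2 + (R3‖R_L) = 918.5 Ω, so V_A = 18.3 × 918.5/1682 = 9.996 V.
Then V_B = V_A × (R3‖R_L)/(R2 + R3‖R_L) = 9.996 × 98.55/918.5 = 1.07 V.

V ≈ 1.07 V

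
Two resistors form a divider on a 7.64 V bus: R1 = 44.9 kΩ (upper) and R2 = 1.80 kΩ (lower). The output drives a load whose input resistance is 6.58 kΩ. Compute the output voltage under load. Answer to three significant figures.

V_out ≈ 0.233 V

The load sits in parallel with R2: R2‖R_L = (1.80 × 6.58) / (1.80 + 6.58) = 1.413 kΩ.
V_out = 7.64 × 1.413 / (44.9 + 1.413) = 7.64 × 1.413/46.31 = 0.233 V.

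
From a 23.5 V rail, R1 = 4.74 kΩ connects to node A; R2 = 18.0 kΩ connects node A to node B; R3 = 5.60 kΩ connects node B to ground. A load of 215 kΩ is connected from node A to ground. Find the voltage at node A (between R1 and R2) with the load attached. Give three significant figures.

V ≈ 19.2 V

Below node A the series string R2+R3 = 23.60 kΩ sits in parallel with the 215 kΩ load: 21.27 kΩ.
V_A = 23.5 × 21.27/(4.74 + 21.27) = 19.2 V.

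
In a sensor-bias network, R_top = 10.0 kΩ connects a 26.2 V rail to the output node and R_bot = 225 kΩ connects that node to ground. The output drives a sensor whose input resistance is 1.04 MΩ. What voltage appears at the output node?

V_out ≈ 24.9 V

The load sits in parallel with R_bot: R_bot‖R_L = (225 × 1040) / (225 + 1040) = 185.0 kΩ.
V_out = 26.2 × 185.0 / (10.0 + 185.0) = 26.2 × 185.0/195.0 = 24.9 V.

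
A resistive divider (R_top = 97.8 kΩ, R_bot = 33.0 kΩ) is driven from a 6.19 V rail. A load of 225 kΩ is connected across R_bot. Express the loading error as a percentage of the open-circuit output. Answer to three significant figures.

9.88 %

The divider's output (Thévenin) resistance is R_top‖R_bot = 24.67 kΩ.
Fractional drop under load = R_th/(R_th + R_L) = 24.67 / (24.67 + 225) = 0.09883.
So the output falls by 9.88 %.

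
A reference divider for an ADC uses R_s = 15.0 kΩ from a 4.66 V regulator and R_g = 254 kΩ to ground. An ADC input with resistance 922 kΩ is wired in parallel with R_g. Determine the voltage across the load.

V_out ≈ 4.33 V

The load sits in parallel with R_g: R_g‖R_L = (254 × 922) / (254 + 922) = 199.1 kΩ.
V_out = 4.66 × 199.1 / (15.0 + 199.1) = 4.66 × 199.1/214.1 = 4.33 V.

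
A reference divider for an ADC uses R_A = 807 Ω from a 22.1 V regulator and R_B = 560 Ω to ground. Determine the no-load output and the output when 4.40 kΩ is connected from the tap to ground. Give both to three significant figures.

Unloaded: 9.05 V; loaded: 8.42 V

Open-circuit: V = 22.1 × 560/(807 + 560) = 9.05 V.
With the load, R_B becomes R_B‖R_L = 496.8 Ω, so V = 22.1 × 496.8/1304 = 8.42 V.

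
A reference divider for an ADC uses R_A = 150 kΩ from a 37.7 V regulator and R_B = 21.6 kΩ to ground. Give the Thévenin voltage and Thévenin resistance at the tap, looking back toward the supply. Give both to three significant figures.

V_th is the open-circuit tap voltage: 37.7 × 21.6/(150 + 21.6) = 4.75 V.
With the supply zeroed, R_A and R_B appear in parallel from the tap: R_th = R_A‖R_B = (150 × 21.6)/171.6 = 18.9 kΩ.

V_th = 4.75 V, R_th = 18.9 kΩ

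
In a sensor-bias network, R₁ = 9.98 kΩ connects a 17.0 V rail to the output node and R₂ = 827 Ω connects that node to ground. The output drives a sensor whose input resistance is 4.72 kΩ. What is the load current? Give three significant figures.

I_L ≈ 0.237 mA

R₂‖R_L = 703.7 Ω; V_out = 17.0 × 703.7/10680 = 1.120 V.
I_L = V_out / R_L = 1.120 / 4.72 kΩ = 0.237 mA.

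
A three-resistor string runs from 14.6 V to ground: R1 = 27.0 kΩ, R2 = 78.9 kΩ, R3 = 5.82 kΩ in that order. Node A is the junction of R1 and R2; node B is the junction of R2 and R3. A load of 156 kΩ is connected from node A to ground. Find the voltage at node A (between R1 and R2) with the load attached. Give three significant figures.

Below node A the series string R2+R3 = 84.72 kΩ sits in parallel with the 156 kΩ load: 54.90 kΩ.
V_A = 14.6 × 54.90/(27.0 + 54.90) = 9.79 V.

V ≈ 9.79 V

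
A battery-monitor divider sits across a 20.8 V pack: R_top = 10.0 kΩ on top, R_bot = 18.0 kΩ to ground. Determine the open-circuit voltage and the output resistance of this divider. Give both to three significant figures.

V_th is the open-circuit tap voltage: 20.8 × 18.0/(10.0 + 18.0) = 13.4 V.
With the supply zeroed, R_top and R_bot appear in parallel from the tap: R_th = R_top‖R_bot = (10.0 × 18.0)/28.00 = 6.43 kΩ.

V_th = 13.4 V, R_th = 6.43 kΩ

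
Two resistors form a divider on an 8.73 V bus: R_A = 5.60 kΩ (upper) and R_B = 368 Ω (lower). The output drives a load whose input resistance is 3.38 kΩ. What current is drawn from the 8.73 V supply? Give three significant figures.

I ≈ 1.47 mA

R_B‖R_L = 331.9 Ω, so the source sees R_A + R_B‖R_L = 5932 Ω.
I = 8.73 V / 5932 Ω = 1.47 mA.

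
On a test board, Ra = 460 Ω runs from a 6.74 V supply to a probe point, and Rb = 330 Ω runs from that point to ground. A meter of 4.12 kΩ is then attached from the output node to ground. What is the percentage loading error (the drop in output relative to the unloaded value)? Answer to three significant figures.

4.46 %

The divider's output (Thévenin) resistance is Ra‖Rb = 192.2 Ω.
Fractional drop under load = R_th/(R_th + R_L) = 192.2 / (192.2 + 4120) = 0.04456.
So the output falls by 4.46 %.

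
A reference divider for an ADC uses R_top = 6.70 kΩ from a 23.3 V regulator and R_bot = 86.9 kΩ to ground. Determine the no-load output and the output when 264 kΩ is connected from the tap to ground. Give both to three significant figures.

Unloaded: 21.6 V; loaded: 21.1 V

Open-circuit: V = 23.3 × 86.9/(6.70 + 86.9) = 21.6 V.
With the load, R_bot becomes R_bot‖R_L = 65.38 kΩ, so V = 23.3 × 65.38/72.08 = 21.1 V.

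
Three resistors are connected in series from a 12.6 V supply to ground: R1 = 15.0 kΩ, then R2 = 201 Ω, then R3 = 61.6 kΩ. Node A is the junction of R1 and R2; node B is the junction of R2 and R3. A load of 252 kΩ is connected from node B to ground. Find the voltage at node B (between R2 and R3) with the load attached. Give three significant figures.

V ≈ 9.64 V

At node B, R3 is in parallel with the load: R3‖R_L = 49500 Ω.
Below node A the resistance is R2 + (R3‖R_L) = 49700 Ω, so V_A = 12.6 × 49700/64700 = 9.679 V.
Then V_B = V_A × (R3‖R_L)/(R2 + R3‖R_L) = 9.679 × 49500/49700 = 9.64 V.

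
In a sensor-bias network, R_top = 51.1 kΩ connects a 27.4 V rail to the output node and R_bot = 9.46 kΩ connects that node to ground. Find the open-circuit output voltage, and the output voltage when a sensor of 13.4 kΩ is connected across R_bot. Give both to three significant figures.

Open-circuit: V = 27.4 × 9.46/(51.1 + 9.46) = 4.28 V.
With the load, R_bot becomes R_bot‖R_L = 5.545 kΩ, so V = 27.4 × 5.545/56.65 = 2.68 V.

Unloaded: 4.28 V; loaded: 2.68 V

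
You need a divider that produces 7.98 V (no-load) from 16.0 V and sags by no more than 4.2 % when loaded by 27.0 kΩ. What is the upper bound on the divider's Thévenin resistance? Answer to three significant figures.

Loading drop = R_th/(R_th + R_L) ≤ 0.0420, so R_th ≤ R_L · ε/(1−ε) = 27.0 kΩ × 0.0420/0.9580 = 1.18 kΩ.
(Any R1, R2 with R2/(R1+R2) = 0.499 and R1‖R2 ≤ 1.18 kΩ will meet the spec.)

R_th ≤ 1.18 kΩ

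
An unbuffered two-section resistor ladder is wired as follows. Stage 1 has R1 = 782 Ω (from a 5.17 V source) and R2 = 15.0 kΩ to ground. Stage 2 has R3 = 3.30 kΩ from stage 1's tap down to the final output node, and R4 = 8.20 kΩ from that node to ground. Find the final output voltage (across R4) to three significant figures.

Stage 2 presents R3+R4 = 11500 Ω as a load on stage 1's tap.
Stage 1's lower leg becomes R2‖(R3+R4) = 6509 Ω, so V_mid = 5.17 × 6509/7291 = 4.616 V.
Stage 2 is itself unloaded: V_out = V_mid × R4/(R3+R4) = 4.616 × 8200/11500 = 3.29 V.

V_out ≈ 3.29 V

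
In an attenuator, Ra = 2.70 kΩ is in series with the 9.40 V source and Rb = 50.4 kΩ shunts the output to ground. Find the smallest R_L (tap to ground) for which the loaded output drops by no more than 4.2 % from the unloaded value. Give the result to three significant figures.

Output resistance R_th = Ra‖Rb = (2.70 × 50.4)/53.10 = 2.563 kΩ.
The fractional drop is R_th/(R_th + R_L); requiring this ≤ 0.0420 gives R_L ≥ R_th(1/0.0420 − 1) = 2.563 × 22.81 = 58.5 kΩ.

R_L(min) ≈ 58.5 kΩ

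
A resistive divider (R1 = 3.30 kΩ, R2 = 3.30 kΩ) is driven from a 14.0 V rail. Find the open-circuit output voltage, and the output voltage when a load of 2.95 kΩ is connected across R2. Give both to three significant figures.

Unloaded: 7.00 V; loaded: 4.49 V

Open-circuit: V = 14.0 × 3.30/(3.30 + 3.30) = 7.00 V.
With the load, R2 becomes R2‖R_L = 1.558 kΩ, so V = 14.0 × 1.558/4.858 = 4.49 V.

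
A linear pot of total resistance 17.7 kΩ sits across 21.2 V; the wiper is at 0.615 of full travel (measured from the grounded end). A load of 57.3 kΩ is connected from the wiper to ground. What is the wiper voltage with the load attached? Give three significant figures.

V ≈ 12.1 V

The wiper splits the pot into (1−α)R = 6.814 kΩ above and αR = 10.89 kΩ below.
Lower section ‖ load = 9.148 kΩ.
V_wiper = 21.2 × 9.148/(6.814 + 9.148) = 12.1 V.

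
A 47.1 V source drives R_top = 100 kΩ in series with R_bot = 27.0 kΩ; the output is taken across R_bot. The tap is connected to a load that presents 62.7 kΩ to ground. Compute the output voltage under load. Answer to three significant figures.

The load sits in parallel with R_bot: R_bot‖R_L = (27.0 × 62.7) / (27.0 + 62.7) = 18.87 kΩ.
V_out = 47.1 × 18.87 / (100 + 18.87) = 47.1 × 18.87/118.9 = 7.48 V.
(Unloaded it would have been 10.0 V.)

V_out ≈ 7.48 V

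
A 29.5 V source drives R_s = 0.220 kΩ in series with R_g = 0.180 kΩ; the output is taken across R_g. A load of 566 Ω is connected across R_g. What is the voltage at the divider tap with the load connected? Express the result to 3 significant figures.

V_out ≈ 11.3 V

The load sits in parallel with R_g: R_g‖R_L = (180 × 566) / (180 + 566) = 136.6 Ω.
V_out = 29.5 × 136.6 / (220 + 136.6) = 29.5 × 136.6/356.6 = 11.3 V.
(Unloaded it would have been 13.3 V.)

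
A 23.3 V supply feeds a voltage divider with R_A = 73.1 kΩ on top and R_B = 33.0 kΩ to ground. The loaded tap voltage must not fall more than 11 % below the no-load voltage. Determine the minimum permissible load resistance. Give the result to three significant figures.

Output resistance R_th = R_A‖R_B = (73.1 × 33.0)/106.1 = 22.74 kΩ.
The fractional drop is R_th/(R_th + R_L); requiring this ≤ 0.110 gives R_L ≥ R_th(1/0.110 − 1) = 22.74 × 8.091 = 184 kΩ.

R_L(min) ≈ 184 kΩ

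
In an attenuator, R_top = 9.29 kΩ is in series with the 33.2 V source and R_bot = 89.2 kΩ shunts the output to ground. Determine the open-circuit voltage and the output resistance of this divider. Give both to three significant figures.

V_th is the open-circuit tap voltage: 33.2 × 89.2/(9.29 + 89.2) = 30.1 V.
With the supply zeroed, R_top and R_bot appear in parallel from the tap: R_th = R_top‖R_bot = (9.29 × 89.2)/98.49 = 8.41 kΩ.

V_th = 30.1 V, R_th = 8.41 kΩ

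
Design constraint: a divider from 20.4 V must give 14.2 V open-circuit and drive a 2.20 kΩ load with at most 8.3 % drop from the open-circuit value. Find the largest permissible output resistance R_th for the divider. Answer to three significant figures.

R_th ≤ 199 Ω

Loading drop = R_th/(R_th + R_L) ≤ 0.0830, so R_th ≤ R_L · ε/(1−ε) = 2.20 kΩ × 0.0830/0.9170 = 199 Ω.
(Any R1, R2 with R2/(R1+R2) = 0.696 and R1‖R2 ≤ 199 Ω will meet the spec.)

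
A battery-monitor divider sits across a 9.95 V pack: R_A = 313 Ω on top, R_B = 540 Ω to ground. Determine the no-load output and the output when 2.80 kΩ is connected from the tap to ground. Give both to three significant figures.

Unloaded: 6.30 V; loaded: 5.88 V

Open-circuit: V = 9.95 × 540/(313 + 540) = 6.30 V.
With the load, R_B becomes R_B‖R_L = 452.7 Ω, so V = 9.95 × 452.7/765.7 = 5.88 V.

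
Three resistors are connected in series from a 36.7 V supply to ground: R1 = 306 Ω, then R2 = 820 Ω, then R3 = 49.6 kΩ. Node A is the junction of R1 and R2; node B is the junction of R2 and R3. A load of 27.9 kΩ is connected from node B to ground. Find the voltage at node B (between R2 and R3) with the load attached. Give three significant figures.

At node B, R3 is in parallel with the load: R3‖R_L = 17860 Ω.
Below node A the resistance is R2 + (R3‖R_L) = 18680 Ω, so V_A = 36.7 × 18680/18980 = 36.11 V.
Then V_B = V_A × (R3‖R_L)/(R2 + R3‖R_L) = 36.11 × 17860/18680 = 34.5 V.

V ≈ 34.5 V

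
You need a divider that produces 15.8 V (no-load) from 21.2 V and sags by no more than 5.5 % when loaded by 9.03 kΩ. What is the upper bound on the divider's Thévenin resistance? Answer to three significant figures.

R_th ≤ 526 Ω

Loading drop = R_th/(R_th + R_L) ≤ 0.0550, so R_th ≤ R_L · ε/(1−ε) = 9.03 kΩ × 0.0550/0.9450 = 526 Ω.
(Any R1, R2 with R2/(R1+R2) = 0.745 and R1‖R2 ≤ 526 Ω will meet the spec.)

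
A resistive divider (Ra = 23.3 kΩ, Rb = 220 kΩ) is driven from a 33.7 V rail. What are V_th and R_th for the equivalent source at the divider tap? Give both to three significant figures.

V_th = 30.5 V, R_th = 21.1 kΩ

V_th is the open-circuit tap voltage: 33.7 × 220/(23.3 + 220) = 30.5 V.
With the supply zeroed, Ra and Rb appear in parallel from the tap: R_th = Ra‖Rb = (23.3 × 220)/243.3 = 21.1 kΩ.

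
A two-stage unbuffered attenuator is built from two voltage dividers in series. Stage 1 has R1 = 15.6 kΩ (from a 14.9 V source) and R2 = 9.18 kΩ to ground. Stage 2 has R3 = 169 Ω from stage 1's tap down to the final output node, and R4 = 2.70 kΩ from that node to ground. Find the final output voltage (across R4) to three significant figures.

Stage 2 presents R3+R4 = 2869 Ω as a load on stage 1's tap.
Stage 1's lower leg becomes R2‖(R3+R4) = 2186 Ω, so V_mid = 14.9 × 2186/17790 = 1.831 V.
Stage 2 is itself unloaded: V_out = V_mid × R4/(R3+R4) = 1.831 × 2700/2869 = 1.72 V.

V_out ≈ 1.72 V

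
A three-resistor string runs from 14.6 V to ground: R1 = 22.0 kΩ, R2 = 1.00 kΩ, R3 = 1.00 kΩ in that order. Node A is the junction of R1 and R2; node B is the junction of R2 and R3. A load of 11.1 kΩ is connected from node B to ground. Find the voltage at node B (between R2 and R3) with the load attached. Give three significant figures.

At node B, R3 is in parallel with the load: R3‖R_L = 0.9174 kΩ.
Below node A the resistance is R2 + (R3‖R_L) = 1.917 kΩ, so V_A = 14.6 × 1.917/23.92 = 1.170 V.
Then V_B = V_A × (R3‖R_L)/(R2 + R3‖R_L) = 1.170 × 0.9174/1.917 = 0.560 V.

V ≈ 0.560 V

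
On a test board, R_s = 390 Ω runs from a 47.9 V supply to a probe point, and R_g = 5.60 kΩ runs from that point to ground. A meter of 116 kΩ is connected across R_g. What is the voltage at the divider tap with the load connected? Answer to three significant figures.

The load sits in parallel with R_g: R_g‖R_L = (5600 × 116000) / (5600 + 116000) = 5342 Ω.
V_out = 47.9 × 5342 / (390 + 5342) = 47.9 × 5342/5732 = 44.6 V.
(Unloaded it would have been 44.8 V.)

V_out ≈ 44.6 V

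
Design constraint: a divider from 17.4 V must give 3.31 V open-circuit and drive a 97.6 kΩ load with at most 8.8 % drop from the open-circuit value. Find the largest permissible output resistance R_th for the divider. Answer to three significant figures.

Loading drop = R_th/(R_th + R_L) ≤ 0.0880, so R_th ≤ R_L · ε/(1−ε) = 97.6 kΩ × 0.0880/0.9120 = 9.42 kΩ.

R_th ≤ 9.42 kΩ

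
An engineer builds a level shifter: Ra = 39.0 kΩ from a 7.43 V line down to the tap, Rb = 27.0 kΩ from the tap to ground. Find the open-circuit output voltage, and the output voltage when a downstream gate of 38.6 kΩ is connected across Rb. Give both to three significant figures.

Open-circuit: V = 7.43 × 27.0/(39.0 + 27.0) = 3.04 V.
With the load, Rb becomes Rb‖R_L = 15.89 kΩ, so V = 7.43 × 15.89/54.89 = 2.15 V.

Unloaded: 3.04 V; loaded: 2.15 V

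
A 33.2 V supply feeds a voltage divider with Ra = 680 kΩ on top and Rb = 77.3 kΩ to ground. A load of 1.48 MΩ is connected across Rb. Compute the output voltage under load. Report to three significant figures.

The load sits in parallel with Rb: Rb‖R_L = (77.3 × 1480) / (77.3 + 1480) = 73.46 kΩ.
V_out = 33.2 × 73.46 / (680 + 73.46) = 33.2 × 73.46/753.5 = 3.24 V.
(Unloaded it would have been 3.39 V.)

V_out ≈ 3.24 V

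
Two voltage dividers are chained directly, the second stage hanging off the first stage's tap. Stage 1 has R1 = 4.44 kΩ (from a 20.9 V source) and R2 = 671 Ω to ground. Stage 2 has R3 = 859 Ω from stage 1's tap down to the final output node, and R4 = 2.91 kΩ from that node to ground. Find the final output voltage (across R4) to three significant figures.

Stage 2 presents R3+R4 = 3769 Ω as a load on stage 1's tap.
Stage 1's lower leg becomes R2‖(R3+R4) = 569.6 Ω, so V_mid = 20.9 × 569.6/5010 = 2.376 V.
Stage 2 is itself unloaded: V_out = V_mid × R4/(R3+R4) = 2.376 × 2910/3769 = 1.83 V.

V_out ≈ 1.83 V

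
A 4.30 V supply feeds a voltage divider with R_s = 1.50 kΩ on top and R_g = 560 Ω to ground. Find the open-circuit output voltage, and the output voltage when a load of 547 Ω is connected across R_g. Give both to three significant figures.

Open-circuit: V = 4.30 × 560/(1500 + 560) = 1.17 V.
With the load, R_g becomes R_g‖R_L = 276.7 Ω, so V = 4.30 × 276.7/1777 = 0.670 V.

Unloaded: 1.17 V; loaded: 0.670 V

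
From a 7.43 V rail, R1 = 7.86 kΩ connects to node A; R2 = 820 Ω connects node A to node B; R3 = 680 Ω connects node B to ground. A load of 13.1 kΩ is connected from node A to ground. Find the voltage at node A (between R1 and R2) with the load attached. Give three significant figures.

V ≈ 1.09 V

Below node A the series string R2+R3 = 1500 Ω sits in parallel with the 13100 Ω load: 1346 Ω.
V_A = 7.43 × 1346/(7860 + 1346) = 1.09 V.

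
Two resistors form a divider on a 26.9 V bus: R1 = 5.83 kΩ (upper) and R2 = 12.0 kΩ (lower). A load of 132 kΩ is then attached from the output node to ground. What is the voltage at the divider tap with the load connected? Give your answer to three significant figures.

The load sits in parallel with R2: R2‖R_L = (12.0 × 132) / (12.0 + 132) = 11.00 kΩ.
V_out = 26.9 × 11.00 / (5.83 + 11.00) = 26.9 × 11.00/16.83 = 17.6 V.

V_out ≈ 17.6 V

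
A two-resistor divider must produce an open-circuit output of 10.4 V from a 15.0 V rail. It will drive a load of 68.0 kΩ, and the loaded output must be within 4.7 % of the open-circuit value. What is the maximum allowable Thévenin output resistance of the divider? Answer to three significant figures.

R_th ≤ 3.35 kΩ

Loading drop = R_th/(R_th + R_L) ≤ 0.0470, so R_th ≤ R_L · ε/(1−ε) = 68.0 kΩ × 0.0470/0.9530 = 3.35 kΩ.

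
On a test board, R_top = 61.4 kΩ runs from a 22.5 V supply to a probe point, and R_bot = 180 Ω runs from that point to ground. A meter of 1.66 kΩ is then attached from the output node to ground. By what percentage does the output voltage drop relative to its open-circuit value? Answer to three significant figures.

9.76 %

Unloaded V = 22.5 × 180/61580 = 0.065768 V.
Loaded: R_bot‖R_L = 162.4 Ω, giving V = 22.5 × 162.4/61560 = 0.059351 V.
Drop = (0.065768 − 0.059351) / 0.065768 = 9.76 %.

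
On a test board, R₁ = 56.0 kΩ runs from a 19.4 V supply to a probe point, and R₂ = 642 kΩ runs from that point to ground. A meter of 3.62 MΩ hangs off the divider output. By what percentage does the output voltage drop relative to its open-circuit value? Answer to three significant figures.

1.40 %

The divider's output (Thévenin) resistance is R₁‖R₂ = 51.51 kΩ.
Fractional drop under load = R_th/(R_th + R_L) = 51.51 / (51.51 + 3620) = 0.01403.
So the output falls by 1.40 %.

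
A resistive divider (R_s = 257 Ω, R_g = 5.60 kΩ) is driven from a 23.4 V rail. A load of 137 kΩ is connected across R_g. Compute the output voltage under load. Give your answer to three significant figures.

V_out ≈ 22.3 V

The load sits in parallel with R_g: R_g‖R_L = (5600 × 137000) / (5600 + 137000) = 5380 Ω.
V_out = 23.4 × 5380 / (257 + 5380) = 23.4 × 5380/5637 = 22.3 V.
(Unloaded it would have been 22.4 V.)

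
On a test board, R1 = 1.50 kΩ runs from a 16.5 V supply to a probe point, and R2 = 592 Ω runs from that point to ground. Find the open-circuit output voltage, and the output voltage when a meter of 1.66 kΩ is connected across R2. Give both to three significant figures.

Open-circuit: V = 16.5 × 592/(1500 + 592) = 4.67 V.
With the load, R2 becomes R2‖R_L = 436.4 Ω, so V = 16.5 × 436.4/1936 = 3.72 V.

Unloaded: 4.67 V; loaded: 3.72 V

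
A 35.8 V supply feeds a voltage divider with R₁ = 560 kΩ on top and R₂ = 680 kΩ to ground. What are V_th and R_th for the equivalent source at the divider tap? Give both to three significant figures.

V_th is the open-circuit tap voltage: 35.8 × 680/(560 + 680) = 19.6 V.
With the supply zeroed, R₁ and R₂ appear in parallel from the tap: R_th = R₁‖R₂ = (560 × 680)/1240 = 307 kΩ.

V_th = 19.6 V, R_th = 307 kΩ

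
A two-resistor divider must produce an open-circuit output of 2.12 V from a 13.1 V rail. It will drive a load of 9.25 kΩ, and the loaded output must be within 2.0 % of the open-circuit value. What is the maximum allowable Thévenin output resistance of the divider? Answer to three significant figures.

Loading drop = R_th/(R_th + R_L) ≤ 0.0200, so R_th ≤ R_L · ε/(1−ε) = 9.25 kΩ × 0.0200/0.9800 = 189 Ω.

R_th ≤ 189 Ω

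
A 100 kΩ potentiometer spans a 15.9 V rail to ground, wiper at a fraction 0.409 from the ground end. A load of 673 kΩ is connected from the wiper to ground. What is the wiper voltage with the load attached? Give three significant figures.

V ≈ 6.28 V

The wiper splits the pot into (1−α)R = 59.10 kΩ above and αR = 40.90 kΩ below.
Lower section ‖ load = 38.56 kΩ.
V_wiper = 15.9 × 38.56/(59.10 + 38.56) = 6.28 V.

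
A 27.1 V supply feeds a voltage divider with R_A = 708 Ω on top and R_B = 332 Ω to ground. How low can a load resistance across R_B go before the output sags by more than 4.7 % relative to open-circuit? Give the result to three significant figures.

Output resistance R_th = R_A‖R_B = (708 × 332)/1040 = 226.0 Ω.
The fractional drop is R_th/(R_th + R_L); requiring this ≤ 0.0470 gives R_L ≥ R_th(1/0.0470 − 1) = 226.0 × 20.28 = 4.58 kΩ.

R_L(min) ≈ 4.58 kΩ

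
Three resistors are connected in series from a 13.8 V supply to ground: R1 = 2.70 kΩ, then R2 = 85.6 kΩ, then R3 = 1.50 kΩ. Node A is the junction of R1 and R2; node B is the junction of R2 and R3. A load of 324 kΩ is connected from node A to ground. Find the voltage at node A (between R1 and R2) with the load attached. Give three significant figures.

V ≈ 13.3 V

Below node A the series string R2+R3 = 87.10 kΩ sits in parallel with the 324 kΩ load: 68.65 kΩ.
V_A = 13.8 × 68.65/(2.70 + 68.65) = 13.3 V.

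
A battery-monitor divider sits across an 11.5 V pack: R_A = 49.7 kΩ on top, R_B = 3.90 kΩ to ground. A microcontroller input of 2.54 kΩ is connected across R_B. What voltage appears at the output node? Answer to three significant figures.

The load sits in parallel with R_B: R_B‖R_L = (3.90 × 2.54) / (3.90 + 2.54) = 1.538 kΩ.
V_out = 11.5 × 1.538 / (49.7 + 1.538) = 11.5 × 1.538/51.24 = 0.345 V.

V_out ≈ 0.345 V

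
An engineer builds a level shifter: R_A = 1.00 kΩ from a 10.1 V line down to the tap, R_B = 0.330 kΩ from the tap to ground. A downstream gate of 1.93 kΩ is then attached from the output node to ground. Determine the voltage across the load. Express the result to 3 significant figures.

V_out ≈ 2.22 V

The load sits in parallel with R_B: R_B‖R_L = (330 × 1930) / (330 + 1930) = 281.8 Ω.
V_out = 10.1 × 281.8 / (1000 + 281.8) = 10.1 × 281.8/1282 = 2.22 V.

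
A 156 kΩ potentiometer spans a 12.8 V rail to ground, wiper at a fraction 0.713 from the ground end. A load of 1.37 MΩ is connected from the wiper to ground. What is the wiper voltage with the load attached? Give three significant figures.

V ≈ 8.92 V

The wiper splits the pot into (1−α)R = 44.77 kΩ above and αR = 111.2 kΩ below.
Lower section ‖ load = 102.9 kΩ.
V_wiper = 12.8 × 102.9/(44.77 + 102.9) = 8.92 V.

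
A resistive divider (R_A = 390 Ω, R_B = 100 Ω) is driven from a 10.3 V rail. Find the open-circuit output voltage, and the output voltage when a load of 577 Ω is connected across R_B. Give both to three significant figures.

Open-circuit: V = 10.3 × 100/(390 + 100) = 2.10 V.
With the load, R_B becomes R_B‖R_L = 85.23 Ω, so V = 10.3 × 85.23/475.2 = 1.85 V.

Unloaded: 2.10 V; loaded: 1.85 V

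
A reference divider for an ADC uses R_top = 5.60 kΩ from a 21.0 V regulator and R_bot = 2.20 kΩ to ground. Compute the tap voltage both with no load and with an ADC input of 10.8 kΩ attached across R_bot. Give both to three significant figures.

Unloaded: 5.92 V; loaded: 5.17 V

Open-circuit: V = 21.0 × 2.20/(5.60 + 2.20) = 5.92 V.
With the load, R_bot becomes R_bot‖R_L = 1.828 kΩ, so V = 21.0 × 1.828/7.428 = 5.17 V.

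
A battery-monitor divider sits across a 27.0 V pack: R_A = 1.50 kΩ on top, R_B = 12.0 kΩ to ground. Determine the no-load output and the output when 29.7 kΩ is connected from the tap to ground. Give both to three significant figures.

Unloaded: 24.0 V; loaded: 23.0 V

Open-circuit: V = 27.0 × 12.0/(1.50 + 12.0) = 24.0 V.
With the load, R_B becomes R_B‖R_L = 8.547 kΩ, so V = 27.0 × 8.547/10.05 = 23.0 V.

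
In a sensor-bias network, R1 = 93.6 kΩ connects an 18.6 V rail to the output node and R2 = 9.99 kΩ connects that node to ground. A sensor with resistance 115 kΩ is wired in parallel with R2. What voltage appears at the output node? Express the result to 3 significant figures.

The load sits in parallel with R2: R2‖R_L = (9.99 × 115) / (9.99 + 115) = 9.192 kΩ.
V_out = 18.6 × 9.192 / (93.6 + 9.192) = 18.6 × 9.192/102.8 = 1.66 V.
(Unloaded it would have been 1.79 V.)

V_out ≈ 1.66 V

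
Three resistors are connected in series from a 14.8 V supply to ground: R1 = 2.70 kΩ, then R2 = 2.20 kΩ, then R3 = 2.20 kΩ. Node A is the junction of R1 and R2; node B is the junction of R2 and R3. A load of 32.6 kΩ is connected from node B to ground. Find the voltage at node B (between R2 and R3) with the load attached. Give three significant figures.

V ≈ 4.38 V

At node B, R3 is in parallel with the load: R3‖R_L = 2.061 kΩ.
Below node A the resistance is R2 + (R3‖R_L) = 4.261 kΩ, so V_A = 14.8 × 4.261/6.961 = 9.059 V.
Then V_B = V_A × (R3‖R_L)/(R2 + R3‖R_L) = 9.059 × 2.061/4.261 = 4.38 V.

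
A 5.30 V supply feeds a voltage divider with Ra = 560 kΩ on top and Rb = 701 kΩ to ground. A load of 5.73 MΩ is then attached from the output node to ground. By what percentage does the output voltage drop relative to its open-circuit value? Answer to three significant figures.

The divider's output (Thévenin) resistance is Ra‖Rb = 311.3 kΩ.
Fractional drop under load = R_th/(R_th + R_L) = 311.3 / (311.3 + 5730) = 0.05153.
So the output falls by 5.15 %.

5.15 %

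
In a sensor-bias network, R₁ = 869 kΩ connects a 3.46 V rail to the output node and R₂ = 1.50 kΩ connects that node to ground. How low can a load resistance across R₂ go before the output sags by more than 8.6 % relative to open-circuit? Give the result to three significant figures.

R_L(min) ≈ 15.9 kΩ

Output resistance R_th = R₁‖R₂ = (869 × 1.50)/870.5 = 1.497 kΩ.
The fractional drop is R_th/(R_th + R_L); requiring this ≤ 0.0860 gives R_L ≥ R_th(1/0.0860 − 1) = 1.497 × 10.63 = 15.9 kΩ.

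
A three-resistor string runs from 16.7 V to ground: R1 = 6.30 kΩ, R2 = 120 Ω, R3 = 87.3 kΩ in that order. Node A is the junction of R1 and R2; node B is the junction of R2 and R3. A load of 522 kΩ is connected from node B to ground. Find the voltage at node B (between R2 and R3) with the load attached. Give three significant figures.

At node B, R3 is in parallel with the load: R3‖R_L = 74790 Ω.
Below node A the resistance is R2 + (R3‖R_L) = 74910 Ω, so V_A = 16.7 × 74910/81210 = 15.40 V.
Then V_B = V_A × (R3‖R_L)/(R2 + R3‖R_L) = 15.40 × 74790/74910 = 15.4 V.

V ≈ 15.4 V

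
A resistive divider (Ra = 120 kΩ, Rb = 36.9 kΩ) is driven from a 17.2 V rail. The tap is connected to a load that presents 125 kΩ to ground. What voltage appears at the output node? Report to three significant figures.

V_out ≈ 3.30 V

The load sits in parallel with Rb: Rb‖R_L = (36.9 × 125) / (36.9 + 125) = 28.49 kΩ.
V_out = 17.2 × 28.49 / (120 + 28.49) = 17.2 × 28.49/148.5 = 3.30 V.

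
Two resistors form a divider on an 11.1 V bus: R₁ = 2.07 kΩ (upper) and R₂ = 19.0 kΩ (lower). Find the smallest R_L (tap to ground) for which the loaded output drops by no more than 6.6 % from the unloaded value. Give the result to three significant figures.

R_L(min) ≈ 26.4 kΩ

Output resistance R_th = R₁‖R₂ = (2.07 × 19.0)/21.07 = 1.867 kΩ.
The fractional drop is R_th/(R_th + R_L); requiring this ≤ 0.0660 gives R_L ≥ R_th(1/0.0660 − 1) = 1.867 × 14.15 = 26.4 kΩ.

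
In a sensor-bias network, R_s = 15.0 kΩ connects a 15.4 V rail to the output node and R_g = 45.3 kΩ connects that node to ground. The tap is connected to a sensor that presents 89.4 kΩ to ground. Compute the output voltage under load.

The load sits in parallel with R_g: R_g‖R_L = (45.3 × 89.4) / (45.3 + 89.4) = 30.07 kΩ.
V_out = 15.4 × 30.07 / (15.0 + 30.07) = 15.4 × 30.07/45.07 = 10.3 V.
(Unloaded it would have been 11.6 V.)

V_out ≈ 10.3 V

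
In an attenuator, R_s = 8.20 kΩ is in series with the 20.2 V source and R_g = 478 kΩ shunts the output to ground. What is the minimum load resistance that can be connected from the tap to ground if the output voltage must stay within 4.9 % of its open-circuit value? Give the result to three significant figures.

R_L(min) ≈ 156 kΩ

Output resistance R_th = R_s‖R_g = (8.20 × 478)/486.2 = 8.062 kΩ.
The fractional drop is R_th/(R_th + R_L); requiring this ≤ 0.0490 gives R_L ≥ R_th(1/0.0490 − 1) = 8.062 × 19.41 = 156 kΩ.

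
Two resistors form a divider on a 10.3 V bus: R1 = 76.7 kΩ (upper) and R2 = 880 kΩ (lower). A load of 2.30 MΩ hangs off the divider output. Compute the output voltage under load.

V_out ≈ 9.19 V

The load sits in parallel with R2: R2‖R_L = (880 × 2300) / (880 + 2300) = 636.5 kΩ.
V_out = 10.3 × 636.5 / (76.7 + 636.5) = 10.3 × 636.5/713.2 = 9.19 V.
(Unloaded it would have been 9.47 V.)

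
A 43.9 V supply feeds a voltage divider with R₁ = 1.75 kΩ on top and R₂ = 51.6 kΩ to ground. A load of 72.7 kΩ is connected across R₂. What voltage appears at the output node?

V_out ≈ 41.5 V

The load sits in parallel with R₂: R₂‖R_L = (51.6 × 72.7) / (51.6 + 72.7) = 30.18 kΩ.
V_out = 43.9 × 30.18 / (1.75 + 30.18) = 43.9 × 30.18/31.93 = 41.5 V.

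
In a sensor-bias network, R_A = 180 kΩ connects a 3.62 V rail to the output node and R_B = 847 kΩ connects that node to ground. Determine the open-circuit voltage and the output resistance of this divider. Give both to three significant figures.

V_th is the open-circuit tap voltage: 3.62 × 847/(180 + 847) = 2.99 V.
With the supply zeroed, R_A and R_B appear in parallel from the tap: R_th = R_A‖R_B = (180 × 847)/1027 = 148 kΩ.

V_th = 2.99 V, R_th = 148 kΩ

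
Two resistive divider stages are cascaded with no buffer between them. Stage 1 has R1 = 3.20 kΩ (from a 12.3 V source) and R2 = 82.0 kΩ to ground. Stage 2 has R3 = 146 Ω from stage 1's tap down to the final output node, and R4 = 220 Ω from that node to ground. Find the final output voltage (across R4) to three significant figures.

V_out ≈ 0.756 V

Stage 2 presents R3+R4 = 366.0 Ω as a load on stage 1's tap.
Stage 1's lower leg becomes R2‖(R3+R4) = 364.4 Ω, so V_mid = 12.3 × 364.4/3564 = 1.257 V.
Stage 2 is itself unloaded: V_out = V_mid × R4/(R3+R4) = 1.257 × 220/366.0 = 0.756 V.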